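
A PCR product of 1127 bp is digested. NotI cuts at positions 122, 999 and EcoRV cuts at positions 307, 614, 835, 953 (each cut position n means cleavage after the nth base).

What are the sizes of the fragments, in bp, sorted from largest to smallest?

307, 221, 185, 128, 122, 118, 46 bp

Combined cut positions (sorted): 122, 307, 614, 835, 953, 999.
Linear molecule, 6 cuts → 7 fragments:
  122 − 0 = 122 bp
  307 − 122 = 185 bp
  614 − 307 = 307 bp
  835 − 614 = 221 bp
  953 − 835 = 118 bp
  999 − 953 = 46 bp
  1127 − 999 = 128 bp
Sorted largest to smallest: 307, 221, 185, 128, 122, 118, 46 bp.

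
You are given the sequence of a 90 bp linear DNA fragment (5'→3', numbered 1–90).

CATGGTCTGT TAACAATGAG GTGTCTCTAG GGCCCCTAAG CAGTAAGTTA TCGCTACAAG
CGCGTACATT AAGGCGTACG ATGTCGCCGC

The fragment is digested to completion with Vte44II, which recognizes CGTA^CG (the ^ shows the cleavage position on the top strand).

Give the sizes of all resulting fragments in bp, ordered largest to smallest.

78, 12 bp

The Vte44II site (CGTACG) starts at position 75.
Vte44II cuts after base 4 of each site, so after position 78.
Linear molecule, 1 cut → 2 fragments:
  1–78 → 78 bp
  79–90 → 12 bp
Sorted largest to smallest: 78, 12 bp.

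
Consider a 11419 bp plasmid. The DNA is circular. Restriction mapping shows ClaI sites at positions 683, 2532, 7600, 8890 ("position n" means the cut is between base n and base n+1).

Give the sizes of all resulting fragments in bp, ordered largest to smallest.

5068, 3212, 1849, 1290 bp

Circular molecule, 4 cuts → 4 fragments:
  2532 − 683 = 1849 bp
  7600 − 2532 = 5068 bp
  8890 − 7600 = 1290 bp
  wrap: 11419 − 8890 + 683 = 3212 bp
Sorted largest to smallest: 5068, 3212, 1849, 1290 bp.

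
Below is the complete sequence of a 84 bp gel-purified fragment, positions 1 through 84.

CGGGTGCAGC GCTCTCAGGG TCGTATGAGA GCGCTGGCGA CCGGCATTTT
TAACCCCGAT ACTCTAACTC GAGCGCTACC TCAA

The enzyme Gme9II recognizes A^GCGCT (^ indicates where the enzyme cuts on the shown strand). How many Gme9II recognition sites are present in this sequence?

3

AGCGCT occurs starting at positions 8, 30, 72.
Gme9II cuts at 3 sites.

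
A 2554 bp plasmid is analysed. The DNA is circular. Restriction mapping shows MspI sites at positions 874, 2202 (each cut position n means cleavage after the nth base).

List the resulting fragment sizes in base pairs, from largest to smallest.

1328, 1226 bp

Circular molecule, 2 cuts → 2 fragments:
  2202 − 874 = 1328 bp
  wrap: 2554 − 2202 + 874 = 1226 bp
Sorted largest to smallest: 1328, 1226 bp.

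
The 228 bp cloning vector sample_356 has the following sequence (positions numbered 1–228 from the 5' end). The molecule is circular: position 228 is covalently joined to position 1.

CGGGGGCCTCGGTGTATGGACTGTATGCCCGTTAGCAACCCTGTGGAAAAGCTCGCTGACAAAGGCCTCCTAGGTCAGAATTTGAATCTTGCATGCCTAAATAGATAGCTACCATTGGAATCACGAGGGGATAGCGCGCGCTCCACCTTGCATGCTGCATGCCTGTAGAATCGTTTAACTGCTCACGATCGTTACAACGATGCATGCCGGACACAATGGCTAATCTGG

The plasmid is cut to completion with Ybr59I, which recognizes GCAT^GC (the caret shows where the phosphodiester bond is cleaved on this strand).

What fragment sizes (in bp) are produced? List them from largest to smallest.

117, 59, 45, 7 bp

Ybr59I sites (GCATGC) start at positions 91, 150, 157, 202.
Ybr59I cuts after base 4 of each site, so after positions 94, 153, 160, 205.
Circular molecule, 4 cuts → 4 fragments:
  95–153 → 59 bp
  154–160 → 7 bp
  161–205 → 45 bp
  206–228 then 1–94 → 23 + 94 = 117 bp
Sorted largest to smallest: 117, 59, 45, 7 bp.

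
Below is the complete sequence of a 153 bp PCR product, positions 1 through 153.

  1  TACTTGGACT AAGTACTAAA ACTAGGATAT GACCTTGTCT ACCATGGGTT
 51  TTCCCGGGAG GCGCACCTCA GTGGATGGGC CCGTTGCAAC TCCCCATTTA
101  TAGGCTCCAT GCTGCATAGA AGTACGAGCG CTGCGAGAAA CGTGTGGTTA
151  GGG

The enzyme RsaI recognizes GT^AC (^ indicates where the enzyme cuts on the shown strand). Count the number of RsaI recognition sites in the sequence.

GTAC occurs starting at positions 13, 122.
RsaI cuts at 2 sites.

2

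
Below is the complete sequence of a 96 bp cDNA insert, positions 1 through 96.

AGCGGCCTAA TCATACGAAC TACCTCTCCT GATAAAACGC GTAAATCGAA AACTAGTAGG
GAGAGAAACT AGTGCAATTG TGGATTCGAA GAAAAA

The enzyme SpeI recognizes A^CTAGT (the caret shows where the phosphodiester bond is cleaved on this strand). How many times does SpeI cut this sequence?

2

ACTAGT occurs starting at positions 52, 68.
SpeI cuts at 2 sites.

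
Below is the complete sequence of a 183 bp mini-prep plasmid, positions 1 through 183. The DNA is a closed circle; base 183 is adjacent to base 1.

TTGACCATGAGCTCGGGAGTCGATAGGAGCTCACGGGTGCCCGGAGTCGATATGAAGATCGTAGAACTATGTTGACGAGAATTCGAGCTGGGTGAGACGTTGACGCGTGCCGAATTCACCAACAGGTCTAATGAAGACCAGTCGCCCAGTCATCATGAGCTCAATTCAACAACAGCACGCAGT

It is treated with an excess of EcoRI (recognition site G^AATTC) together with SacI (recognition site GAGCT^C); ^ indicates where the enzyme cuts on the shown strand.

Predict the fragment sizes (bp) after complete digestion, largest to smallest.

49, 48, 35, 33, 18 bp

EcoRI sites (GAATTC) start at positions 79, 112.
EcoRI cuts after the first base of each site, so after positions 79, 112.
SacI sites (GAGCTC) start at positions 9, 27, 157.
SacI cuts after base 5 of each site (before the last base), so after positions 13, 31, 161.
Combined cut positions: 13, 31, 79, 112, 161.
Circular molecule, 5 cuts → 5 fragments:
  14–31 → 18 bp
  32–79 → 48 bp
  80–112 → 33 bp
  113–161 → 49 bp
  162–183 then 1–13 → 22 + 13 = 35 bp
Sorted largest to smallest: 49, 48, 35, 33, 18 bp.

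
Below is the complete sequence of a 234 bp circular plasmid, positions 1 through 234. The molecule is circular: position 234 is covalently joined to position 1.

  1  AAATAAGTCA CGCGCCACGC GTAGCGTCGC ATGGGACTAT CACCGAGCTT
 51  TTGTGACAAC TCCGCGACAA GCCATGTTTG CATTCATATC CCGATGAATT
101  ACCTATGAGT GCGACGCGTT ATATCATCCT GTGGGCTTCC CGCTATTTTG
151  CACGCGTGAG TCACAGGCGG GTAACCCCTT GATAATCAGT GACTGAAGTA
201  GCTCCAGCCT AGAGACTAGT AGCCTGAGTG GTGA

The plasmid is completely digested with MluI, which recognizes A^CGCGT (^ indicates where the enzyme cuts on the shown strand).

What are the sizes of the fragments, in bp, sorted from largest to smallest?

MluI sites (ACGCGT) start at positions 17, 114, 152.
MluI cuts after the first base of each site, so after positions 17, 114, 152.
Circular molecule, 3 cuts → 3 fragments:
  18–114 → 97 bp
  115–152 → 38 bp
  153–234 then 1–17 → 82 + 17 = 99 bp
Sorted largest to smallest: 99, 97, 38 bp.

99, 97, 38 bp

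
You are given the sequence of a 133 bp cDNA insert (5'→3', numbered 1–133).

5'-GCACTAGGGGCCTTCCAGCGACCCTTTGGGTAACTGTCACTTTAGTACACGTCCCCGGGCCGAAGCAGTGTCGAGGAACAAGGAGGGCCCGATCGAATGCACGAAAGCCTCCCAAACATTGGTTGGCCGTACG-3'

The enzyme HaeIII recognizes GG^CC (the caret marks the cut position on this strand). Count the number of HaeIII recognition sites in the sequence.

GGCC occurs starting at positions 9, 58, 86, 125.
HaeIII cuts at 4 sites.

4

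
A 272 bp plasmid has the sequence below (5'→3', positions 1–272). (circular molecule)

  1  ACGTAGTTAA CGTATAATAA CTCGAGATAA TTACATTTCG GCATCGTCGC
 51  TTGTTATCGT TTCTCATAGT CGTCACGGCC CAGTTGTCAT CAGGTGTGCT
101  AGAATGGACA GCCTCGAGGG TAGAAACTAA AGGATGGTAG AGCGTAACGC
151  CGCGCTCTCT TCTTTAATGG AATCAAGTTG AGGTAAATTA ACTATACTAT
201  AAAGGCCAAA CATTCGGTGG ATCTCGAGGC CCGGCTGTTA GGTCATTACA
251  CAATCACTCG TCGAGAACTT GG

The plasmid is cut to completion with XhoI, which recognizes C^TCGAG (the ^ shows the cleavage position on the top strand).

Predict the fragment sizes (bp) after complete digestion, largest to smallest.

110, 92, 70 bp

XhoI sites (CTCGAG) start at positions 21, 113, 223.
XhoI cuts after the first base of each site, so after positions 21, 113, 223.
Circular molecule, 3 cuts → 3 fragments:
  22–113 → 92 bp
  114–223 → 110 bp
  224–272 then 1–21 → 49 + 21 = 70 bp
Sorted largest to smallest: 110, 92, 70 bp.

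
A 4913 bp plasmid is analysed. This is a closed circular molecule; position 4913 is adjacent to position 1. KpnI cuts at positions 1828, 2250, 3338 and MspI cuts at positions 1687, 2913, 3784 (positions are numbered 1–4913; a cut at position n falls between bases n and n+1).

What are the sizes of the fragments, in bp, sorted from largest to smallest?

2816, 663, 446, 425, 422, 141 bp

Combined cut positions (sorted): 1687, 1828, 2250, 2913, 3338, 3784.
Circular molecule, 6 cuts → 6 fragments:
  1828 − 1687 = 141 bp
  2250 − 1828 = 422 bp
  2913 − 2250 = 663 bp
  3338 − 2913 = 425 bp
  3784 − 3338 = 446 bp
  wrap: 4913 − 3784 + 1687 = 2816 bp
Sorted largest to smallest: 2816, 663, 446, 425, 422, 141 bp.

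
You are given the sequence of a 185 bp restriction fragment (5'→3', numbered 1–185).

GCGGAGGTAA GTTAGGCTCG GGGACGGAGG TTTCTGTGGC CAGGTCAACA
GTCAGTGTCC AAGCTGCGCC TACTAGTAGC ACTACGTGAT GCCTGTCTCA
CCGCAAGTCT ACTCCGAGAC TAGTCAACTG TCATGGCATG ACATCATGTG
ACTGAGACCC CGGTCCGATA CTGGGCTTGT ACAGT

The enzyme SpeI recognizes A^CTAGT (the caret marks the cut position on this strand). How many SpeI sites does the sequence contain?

ACTAGT occurs starting at positions 72, 119.
SpeI cuts at 2 sites.

2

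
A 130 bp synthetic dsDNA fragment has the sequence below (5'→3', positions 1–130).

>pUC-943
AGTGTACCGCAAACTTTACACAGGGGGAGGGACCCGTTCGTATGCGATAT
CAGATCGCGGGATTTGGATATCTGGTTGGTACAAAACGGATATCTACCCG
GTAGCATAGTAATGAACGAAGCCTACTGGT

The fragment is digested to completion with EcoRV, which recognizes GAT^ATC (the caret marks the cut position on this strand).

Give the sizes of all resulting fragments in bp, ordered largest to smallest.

EcoRV sites (GATATC) start at positions 46, 67, 89.
EcoRV cuts after base 3 of each site, so after positions 48, 69, 91.
Linear molecule, 3 cuts → 4 fragments:
  1–48 → 48 bp
  49–69 → 21 bp
  70–91 → 22 bp
  92–130 → 39 bp
Sorted largest to smallest: 48, 39, 22, 21 bp.

48, 39, 22, 21 bp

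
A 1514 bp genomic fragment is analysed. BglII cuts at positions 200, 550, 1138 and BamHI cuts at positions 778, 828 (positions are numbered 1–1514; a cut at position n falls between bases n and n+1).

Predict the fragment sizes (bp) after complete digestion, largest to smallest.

376, 350, 310, 228, 200, 50 bp

Combined cut positions (sorted): 200, 550, 778, 828, 1138.
Linear molecule, 5 cuts → 6 fragments:
  200 − 0 = 200 bp
  550 − 200 = 350 bp
  778 − 550 = 228 bp
  828 − 778 = 50 bp
  1138 − 828 = 310 bp
  1514 − 1138 = 376 bp
Sorted largest to smallest: 376, 350, 310, 228, 200, 50 bp.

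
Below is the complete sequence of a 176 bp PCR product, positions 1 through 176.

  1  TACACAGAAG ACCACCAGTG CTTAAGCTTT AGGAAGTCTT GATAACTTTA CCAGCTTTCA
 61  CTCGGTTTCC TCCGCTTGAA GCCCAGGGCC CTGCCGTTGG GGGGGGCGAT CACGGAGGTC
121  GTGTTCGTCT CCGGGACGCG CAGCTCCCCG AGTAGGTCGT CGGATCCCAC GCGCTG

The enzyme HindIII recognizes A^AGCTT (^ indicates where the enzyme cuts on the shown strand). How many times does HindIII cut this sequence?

AAGCTT occurs starting at position 24.
HindIII cuts at 1 site.

1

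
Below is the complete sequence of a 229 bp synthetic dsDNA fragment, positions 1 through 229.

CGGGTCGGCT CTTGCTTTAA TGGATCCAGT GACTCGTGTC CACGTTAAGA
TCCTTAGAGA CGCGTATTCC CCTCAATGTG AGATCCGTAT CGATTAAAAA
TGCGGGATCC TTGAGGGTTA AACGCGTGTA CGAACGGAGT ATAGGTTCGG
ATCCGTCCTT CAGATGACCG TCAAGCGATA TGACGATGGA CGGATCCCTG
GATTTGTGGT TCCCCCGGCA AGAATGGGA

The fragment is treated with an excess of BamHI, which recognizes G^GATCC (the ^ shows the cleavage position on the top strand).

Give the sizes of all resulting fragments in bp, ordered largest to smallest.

BamHI sites (GGATCC) start at positions 22, 105, 149, 192.
BamHI cuts after the first base of each site, so after positions 22, 105, 149, 192.
Linear molecule, 4 cuts → 5 fragments:
  1–22 → 22 bp
  23–105 → 83 bp
  106–149 → 44 bp
  150–192 → 43 bp
  193–229 → 37 bp
Sorted largest to smallest: 83, 44, 43, 37, 22 bp.

83, 44, 43, 37, 22 bp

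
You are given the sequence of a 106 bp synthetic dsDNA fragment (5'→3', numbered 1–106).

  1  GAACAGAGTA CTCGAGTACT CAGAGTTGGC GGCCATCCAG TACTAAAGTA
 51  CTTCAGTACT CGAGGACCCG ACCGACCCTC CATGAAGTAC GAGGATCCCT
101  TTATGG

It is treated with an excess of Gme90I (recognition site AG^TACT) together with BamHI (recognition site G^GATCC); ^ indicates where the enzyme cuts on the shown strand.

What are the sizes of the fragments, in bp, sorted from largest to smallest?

37, 24, 13, 8, 8, 8, 8 bp

Gme90I sites (AGTACT) start at positions 7, 15, 39, 47, 55.
Gme90I cuts after base 2 of each site, so after positions 8, 16, 40, 48, 56.
The BamHI site (GGATCC) starts at position 93.
BamHI cuts after the first base of each site, so after position 93.
Combined cut positions: 8, 16, 40, 48, 56, 93.
Linear molecule, 6 cuts → 7 fragments:
  1–8 → 8 bp
  9–16 → 8 bp
  17–40 → 24 bp
  41–48 → 8 bp
  49–56 → 8 bp
  57–93 → 37 bp
  94–106 → 13 bp
Sorted largest to smallest: 37, 24, 13, 8, 8, 8, 8 bp.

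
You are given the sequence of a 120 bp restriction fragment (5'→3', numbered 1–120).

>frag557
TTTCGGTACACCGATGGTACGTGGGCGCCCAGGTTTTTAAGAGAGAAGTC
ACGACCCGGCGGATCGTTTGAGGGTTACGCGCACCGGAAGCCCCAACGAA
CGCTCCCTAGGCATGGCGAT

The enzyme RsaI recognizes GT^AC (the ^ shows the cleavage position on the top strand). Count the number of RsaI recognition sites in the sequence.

GTAC occurs starting at positions 6, 17.
RsaI cuts at 2 sites.

2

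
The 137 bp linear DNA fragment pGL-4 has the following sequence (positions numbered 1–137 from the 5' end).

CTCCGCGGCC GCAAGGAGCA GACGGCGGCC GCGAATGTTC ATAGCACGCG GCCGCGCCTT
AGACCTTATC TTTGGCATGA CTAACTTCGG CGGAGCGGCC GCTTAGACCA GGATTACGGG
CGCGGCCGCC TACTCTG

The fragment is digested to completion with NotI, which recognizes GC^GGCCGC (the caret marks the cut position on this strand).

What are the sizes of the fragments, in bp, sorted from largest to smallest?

NotI sites (GCGGCCGC) start at positions 5, 25, 48, 95, 122.
NotI cuts after base 2 of each site, so after positions 6, 26, 49, 96, 123.
Linear molecule, 5 cuts → 6 fragments:
  1–6 → 6 bp
  7–26 → 20 bp
  27–49 → 23 bp
  50–96 → 47 bp
  97–123 → 27 bp
  124–137 → 14 bp
Sorted largest to smallest: 47, 27, 23, 20, 14, 6 bp.

47, 27, 23, 20, 14, 6 bp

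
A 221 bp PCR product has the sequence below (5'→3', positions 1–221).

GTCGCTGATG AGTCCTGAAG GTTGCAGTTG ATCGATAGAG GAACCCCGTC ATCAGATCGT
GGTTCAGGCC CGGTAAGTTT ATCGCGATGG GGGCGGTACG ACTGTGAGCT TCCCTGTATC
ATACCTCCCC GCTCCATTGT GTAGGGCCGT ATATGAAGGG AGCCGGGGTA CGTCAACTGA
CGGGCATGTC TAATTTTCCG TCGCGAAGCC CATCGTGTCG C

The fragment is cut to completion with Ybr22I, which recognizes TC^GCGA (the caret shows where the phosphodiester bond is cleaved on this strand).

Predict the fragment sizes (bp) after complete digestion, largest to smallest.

119, 83, 19 bp

Ybr22I sites (TCGCGA) start at positions 82, 201.
Ybr22I cuts after base 2 of each site, so after positions 83, 202.
Linear molecule, 2 cuts → 3 fragments:
  1–83 → 83 bp
  84–202 → 119 bp
  203–221 → 19 bp
Sorted largest to smallest: 119, 83, 19 bp.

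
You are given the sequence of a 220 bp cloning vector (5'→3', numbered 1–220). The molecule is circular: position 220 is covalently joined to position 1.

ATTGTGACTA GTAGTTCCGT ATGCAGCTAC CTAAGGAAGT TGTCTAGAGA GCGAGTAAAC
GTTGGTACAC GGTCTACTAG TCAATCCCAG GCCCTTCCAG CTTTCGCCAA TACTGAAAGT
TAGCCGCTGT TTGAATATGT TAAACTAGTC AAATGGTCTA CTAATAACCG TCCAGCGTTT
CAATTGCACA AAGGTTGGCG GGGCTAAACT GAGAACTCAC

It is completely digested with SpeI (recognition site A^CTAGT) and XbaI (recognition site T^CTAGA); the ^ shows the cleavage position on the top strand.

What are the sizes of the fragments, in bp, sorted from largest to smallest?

83, 68, 36, 33 bp

SpeI sites (ACTAGT) start at positions 7, 76, 144.
SpeI cuts after the first base of each site, so after positions 7, 76, 144.
The XbaI site (TCTAGA) starts at position 43.
XbaI cuts after the first base of each site, so after position 43.
Combined cut positions: 7, 43, 76, 144.
Circular molecule, 4 cuts → 4 fragments:
  8–43 → 36 bp
  44–76 → 33 bp
  77–144 → 68 bp
  145–220 then 1–7 → 76 + 7 = 83 bp
Sorted largest to smallest: 83, 68, 36, 33 bp.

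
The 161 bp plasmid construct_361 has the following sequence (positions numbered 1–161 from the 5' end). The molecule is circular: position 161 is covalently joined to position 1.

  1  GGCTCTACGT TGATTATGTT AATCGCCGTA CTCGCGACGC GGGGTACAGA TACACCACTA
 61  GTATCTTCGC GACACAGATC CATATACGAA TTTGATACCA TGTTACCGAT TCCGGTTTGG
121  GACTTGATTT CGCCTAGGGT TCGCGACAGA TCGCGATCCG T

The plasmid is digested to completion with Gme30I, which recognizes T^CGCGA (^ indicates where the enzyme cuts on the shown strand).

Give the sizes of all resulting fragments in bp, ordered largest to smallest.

Gme30I sites (TCGCGA) start at positions 32, 67, 141, 151.
Gme30I cuts after the first base of each site, so after positions 32, 67, 141, 151.
Circular molecule, 4 cuts → 4 fragments:
  33–67 → 35 bp
  68–141 → 74 bp
  142–151 → 10 bp
  152–161 then 1–32 → 10 + 32 = 42 bp
Sorted largest to smallest: 74, 42, 35, 10 bp.

74, 42, 35, 10 bp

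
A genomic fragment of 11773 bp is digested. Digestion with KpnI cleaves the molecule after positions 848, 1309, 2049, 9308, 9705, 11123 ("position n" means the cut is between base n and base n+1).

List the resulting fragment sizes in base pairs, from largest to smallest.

Linear molecule, 6 cuts → 7 fragments:
  848 − 0 = 848 bp
  1309 − 848 = 461 bp
  2049 − 1309 = 740 bp
  9308 − 2049 = 7259 bp
  9705 − 9308 = 397 bp
  11123 − 9705 = 1418 bp
  11773 − 11123 = 650 bp
Sorted largest to smallest: 7259, 1418, 848, 740, 650, 461, 397 bp.

7259, 1418, 848, 740, 650, 461, 397 bp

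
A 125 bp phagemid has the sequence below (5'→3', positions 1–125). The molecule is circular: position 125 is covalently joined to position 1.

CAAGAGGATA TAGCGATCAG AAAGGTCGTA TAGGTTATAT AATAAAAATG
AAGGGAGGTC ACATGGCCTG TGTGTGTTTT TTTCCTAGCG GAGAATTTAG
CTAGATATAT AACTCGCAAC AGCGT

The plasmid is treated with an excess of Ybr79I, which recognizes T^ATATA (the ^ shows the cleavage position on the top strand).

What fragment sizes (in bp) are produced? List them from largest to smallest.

70, 55 bp

Ybr79I sites (TATATA) start at positions 36, 106.
Ybr79I cuts after the first base of each site, so after positions 36, 106.
Circular molecule, 2 cuts → 2 fragments:
  37–106 → 70 bp
  107–125 then 1–36 → 19 + 36 = 55 bp
Sorted largest to smallest: 70, 55 bp.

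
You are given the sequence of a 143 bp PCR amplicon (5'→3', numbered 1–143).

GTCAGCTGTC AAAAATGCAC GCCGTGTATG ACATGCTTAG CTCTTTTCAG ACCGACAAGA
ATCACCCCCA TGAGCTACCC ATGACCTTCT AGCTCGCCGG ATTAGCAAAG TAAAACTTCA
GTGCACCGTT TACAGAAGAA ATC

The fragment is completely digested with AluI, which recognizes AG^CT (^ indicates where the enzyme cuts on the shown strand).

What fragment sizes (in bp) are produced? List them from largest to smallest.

AluI sites (AGCT) start at positions 4, 39, 73, 91.
AluI cuts after base 2 of each site, so after positions 5, 40, 74, 92.
Linear molecule, 4 cuts → 5 fragments:
  1–5 → 5 bp
  6–40 → 35 bp
  41–74 → 34 bp
  75–92 → 18 bp
  93–143 → 51 bp
Sorted largest to smallest: 51, 35, 34, 18, 5 bp.

51, 35, 34, 18, 5 bp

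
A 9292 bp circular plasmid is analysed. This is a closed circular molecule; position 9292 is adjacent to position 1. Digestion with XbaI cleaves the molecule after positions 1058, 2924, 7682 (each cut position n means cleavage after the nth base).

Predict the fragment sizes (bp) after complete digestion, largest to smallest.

4758, 2668, 1866 bp

Circular molecule, 3 cuts → 3 fragments:
  2924 − 1058 = 1866 bp
  7682 − 2924 = 4758 bp
  wrap: 9292 − 7682 + 1058 = 2668 bp
Sorted largest to smallest: 4758, 2668, 1866 bp.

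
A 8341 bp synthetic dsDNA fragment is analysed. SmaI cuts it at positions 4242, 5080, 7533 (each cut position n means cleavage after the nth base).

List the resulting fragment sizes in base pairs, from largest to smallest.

Linear molecule, 3 cuts → 4 fragments:
  4242 − 0 = 4242 bp
  5080 − 4242 = 838 bp
  7533 − 5080 = 2453 bp
  8341 − 7533 = 808 bp
Sorted largest to smallest: 4242, 2453, 838, 808 bp.

4242, 2453, 838, 808 bp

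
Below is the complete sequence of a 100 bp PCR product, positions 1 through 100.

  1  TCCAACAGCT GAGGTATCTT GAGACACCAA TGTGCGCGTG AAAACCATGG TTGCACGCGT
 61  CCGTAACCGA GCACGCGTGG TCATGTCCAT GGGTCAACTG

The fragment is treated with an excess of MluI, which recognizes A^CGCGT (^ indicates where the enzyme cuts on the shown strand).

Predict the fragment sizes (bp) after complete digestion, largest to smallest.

55, 27, 18 bp

MluI sites (ACGCGT) start at positions 55, 73.
MluI cuts after the first base of each site, so after positions 55, 73.
Linear molecule, 2 cuts → 3 fragments:
  1–55 → 55 bp
  56–73 → 18 bp
  74–100 → 27 bp
Sorted largest to smallest: 55, 27, 18 bp.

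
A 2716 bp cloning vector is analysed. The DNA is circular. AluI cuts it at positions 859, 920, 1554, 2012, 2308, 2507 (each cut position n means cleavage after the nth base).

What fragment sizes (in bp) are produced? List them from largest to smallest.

Circular molecule, 6 cuts → 6 fragments:
  920 − 859 = 61 bp
  1554 − 920 = 634 bp
  2012 − 1554 = 458 bp
  2308 − 2012 = 296 bp
  2507 − 2308 = 199 bp
  wrap: 2716 − 2507 + 859 = 1068 bp
Sorted largest to smallest: 1068, 634, 458, 296, 199, 61 bp.

1068, 634, 458, 296, 199, 61 bp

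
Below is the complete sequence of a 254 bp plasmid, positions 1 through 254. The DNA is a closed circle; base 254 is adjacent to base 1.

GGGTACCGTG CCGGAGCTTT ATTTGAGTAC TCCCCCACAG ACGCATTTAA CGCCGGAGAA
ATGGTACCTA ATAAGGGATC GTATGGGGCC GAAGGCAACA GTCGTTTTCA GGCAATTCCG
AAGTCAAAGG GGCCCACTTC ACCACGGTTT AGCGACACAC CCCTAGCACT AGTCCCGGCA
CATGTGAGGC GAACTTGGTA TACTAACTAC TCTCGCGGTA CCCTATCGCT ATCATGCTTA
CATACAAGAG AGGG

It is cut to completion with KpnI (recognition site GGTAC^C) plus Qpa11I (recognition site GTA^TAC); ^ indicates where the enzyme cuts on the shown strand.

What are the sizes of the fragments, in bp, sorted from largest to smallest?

133, 61, 39, 21 bp

KpnI sites (GGTACC) start at positions 2, 63, 217.
KpnI cuts after base 5 of each site (before the last base), so after positions 6, 67, 221.
The Qpa11I site (GTATAC) starts at position 198.
Qpa11I cuts after base 3 of each site, so after position 200.
Combined cut positions: 6, 67, 200, 221.
Circular molecule, 4 cuts → 4 fragments:
  7–67 → 61 bp
  68–200 → 133 bp
  201–221 → 21 bp
  222–254 then 1–6 → 33 + 6 = 39 bp
Sorted largest to smallest: 133, 61, 39, 21 bp.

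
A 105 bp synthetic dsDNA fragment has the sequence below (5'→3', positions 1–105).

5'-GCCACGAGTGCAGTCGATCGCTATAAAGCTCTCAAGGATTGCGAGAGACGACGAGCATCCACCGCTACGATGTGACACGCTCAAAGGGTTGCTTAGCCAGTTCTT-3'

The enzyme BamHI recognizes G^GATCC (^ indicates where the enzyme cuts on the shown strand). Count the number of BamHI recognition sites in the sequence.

No occurrence of GGATCC is present in the sequence.
BamHI does not cut: 0 sites.

0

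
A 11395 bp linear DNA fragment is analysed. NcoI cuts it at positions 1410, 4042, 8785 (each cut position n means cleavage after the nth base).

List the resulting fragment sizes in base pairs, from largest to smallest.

4743, 2632, 2610, 1410 bp

Linear molecule, 3 cuts → 4 fragments:
  1410 − 0 = 1410 bp
  4042 − 1410 = 2632 bp
  8785 − 4042 = 4743 bp
  11395 − 8785 = 2610 bp
Sorted largest to smallest: 4743, 2632, 2610, 1410 bp.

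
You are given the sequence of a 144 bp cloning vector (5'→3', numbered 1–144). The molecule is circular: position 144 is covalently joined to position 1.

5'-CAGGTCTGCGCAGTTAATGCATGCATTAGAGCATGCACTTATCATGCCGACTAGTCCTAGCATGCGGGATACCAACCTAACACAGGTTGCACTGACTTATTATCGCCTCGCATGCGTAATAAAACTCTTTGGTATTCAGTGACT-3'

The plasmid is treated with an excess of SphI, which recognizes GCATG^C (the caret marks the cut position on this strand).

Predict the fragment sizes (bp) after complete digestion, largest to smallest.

53, 50, 29, 12 bp

SphI sites (GCATGC) start at positions 19, 31, 60, 110.
SphI cuts after base 5 of each site (before the last base), so after positions 23, 35, 64, 114.
Circular molecule, 4 cuts → 4 fragments:
  24–35 → 12 bp
  36–64 → 29 bp
  65–114 → 50 bp
  115–144 then 1–23 → 30 + 23 = 53 bp
Sorted largest to smallest: 53, 50, 29, 12 bp.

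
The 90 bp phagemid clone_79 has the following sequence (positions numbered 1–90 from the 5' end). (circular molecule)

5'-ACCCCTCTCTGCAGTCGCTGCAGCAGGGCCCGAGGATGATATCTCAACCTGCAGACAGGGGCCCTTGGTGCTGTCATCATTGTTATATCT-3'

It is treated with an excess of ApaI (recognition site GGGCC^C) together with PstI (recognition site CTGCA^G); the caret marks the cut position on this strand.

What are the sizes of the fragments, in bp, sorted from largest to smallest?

40, 23, 10, 9, 8 bp

ApaI sites (GGGCCC) start at positions 26, 59.
ApaI cuts after base 5 of each site (before the last base), so after positions 30, 63.
PstI sites (CTGCAG) start at positions 9, 18, 49.
PstI cuts after base 5 of each site (before the last base), so after positions 13, 22, 53.
Combined cut positions: 13, 22, 30, 53, 63.
Circular molecule, 5 cuts → 5 fragments:
  14–22 → 9 bp
  23–30 → 8 bp
  31–53 → 23 bp
  54–63 → 10 bp
  64–90 then 1–13 → 27 + 13 = 40 bp
Sorted largest to smallest: 40, 23, 10, 9, 8 bp.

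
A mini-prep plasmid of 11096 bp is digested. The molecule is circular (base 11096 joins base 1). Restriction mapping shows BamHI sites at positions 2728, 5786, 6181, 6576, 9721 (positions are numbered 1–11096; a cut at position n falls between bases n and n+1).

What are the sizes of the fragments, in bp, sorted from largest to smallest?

4103, 3145, 3058, 395, 395 bp

Circular molecule, 5 cuts → 5 fragments:
  5786 − 2728 = 3058 bp
  6181 − 5786 = 395 bp
  6576 − 6181 = 395 bp
  9721 − 6576 = 3145 bp
  wrap: 11096 − 9721 + 2728 = 4103 bp
Sorted largest to smallest: 4103, 3145, 3058, 395, 395 bp.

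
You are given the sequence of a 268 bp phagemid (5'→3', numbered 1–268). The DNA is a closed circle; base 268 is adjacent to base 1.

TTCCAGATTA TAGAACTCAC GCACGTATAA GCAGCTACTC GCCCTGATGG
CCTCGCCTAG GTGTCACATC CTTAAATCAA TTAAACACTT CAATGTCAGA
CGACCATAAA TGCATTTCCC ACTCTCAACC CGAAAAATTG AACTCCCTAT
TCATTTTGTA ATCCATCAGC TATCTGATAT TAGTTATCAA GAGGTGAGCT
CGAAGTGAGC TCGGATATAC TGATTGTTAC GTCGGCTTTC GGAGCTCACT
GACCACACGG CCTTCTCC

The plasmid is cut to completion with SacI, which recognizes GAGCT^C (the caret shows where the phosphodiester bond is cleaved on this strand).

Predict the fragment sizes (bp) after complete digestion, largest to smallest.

222, 35, 11 bp

SacI sites (GAGCTC) start at positions 196, 207, 242.
SacI cuts after base 5 of each site (before the last base), so after positions 200, 211, 246.
Circular molecule, 3 cuts → 3 fragments:
  201–211 → 11 bp
  212–246 → 35 bp
  247–268 then 1–200 → 22 + 200 = 222 bp
Sorted largest to smallest: 222, 35, 11 bp.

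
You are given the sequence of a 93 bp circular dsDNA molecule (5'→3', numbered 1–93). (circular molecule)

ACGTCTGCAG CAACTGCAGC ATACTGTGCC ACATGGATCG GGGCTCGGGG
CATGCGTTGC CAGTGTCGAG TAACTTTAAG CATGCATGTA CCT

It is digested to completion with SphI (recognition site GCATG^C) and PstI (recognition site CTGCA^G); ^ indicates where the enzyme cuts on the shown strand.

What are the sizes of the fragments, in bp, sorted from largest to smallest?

36, 30, 18, 9 bp

SphI sites (GCATGC) start at positions 50, 80.
SphI cuts after base 5 of each site (before the last base), so after positions 54, 84.
PstI sites (CTGCAG) start at positions 5, 14.
PstI cuts after base 5 of each site (before the last base), so after positions 9, 18.
Combined cut positions: 9, 18, 54, 84.
Circular molecule, 4 cuts → 4 fragments:
  10–18 → 9 bp
  19–54 → 36 bp
  55–84 → 30 bp
  85–93 then 1–9 → 9 + 9 = 18 bp
Sorted largest to smallest: 36, 30, 18, 9 bp.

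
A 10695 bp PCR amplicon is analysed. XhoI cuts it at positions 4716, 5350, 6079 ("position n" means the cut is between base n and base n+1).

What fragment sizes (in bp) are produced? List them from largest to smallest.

4716, 4616, 729, 634 bp

Linear molecule, 3 cuts → 4 fragments:
  4716 − 0 = 4716 bp
  5350 − 4716 = 634 bp
  6079 − 5350 = 729 bp
  10695 − 6079 = 4616 bp
Sorted largest to smallest: 4716, 4616, 729, 634 bp.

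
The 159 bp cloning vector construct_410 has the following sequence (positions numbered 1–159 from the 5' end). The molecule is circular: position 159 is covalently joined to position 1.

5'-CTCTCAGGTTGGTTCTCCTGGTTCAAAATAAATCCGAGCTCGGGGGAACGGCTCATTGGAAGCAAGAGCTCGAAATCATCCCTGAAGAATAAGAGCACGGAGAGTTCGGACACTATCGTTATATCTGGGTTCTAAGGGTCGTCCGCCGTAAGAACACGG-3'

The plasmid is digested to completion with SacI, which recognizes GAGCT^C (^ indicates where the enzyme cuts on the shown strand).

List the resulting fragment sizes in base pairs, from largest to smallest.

SacI sites (GAGCTC) start at positions 36, 66.
SacI cuts after base 5 of each site (before the last base), so after positions 40, 70.
Circular molecule, 2 cuts → 2 fragments:
  41–70 → 30 bp
  71–159 then 1–40 → 89 + 40 = 129 bp
Sorted largest to smallest: 129, 30 bp.

129, 30 bp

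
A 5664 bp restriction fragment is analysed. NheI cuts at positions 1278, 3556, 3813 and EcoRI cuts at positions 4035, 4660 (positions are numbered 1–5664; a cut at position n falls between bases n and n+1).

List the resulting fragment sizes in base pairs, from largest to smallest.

2278, 1278, 1004, 625, 257, 222 bp

Combined cut positions (sorted): 1278, 3556, 3813, 4035, 4660.
Linear molecule, 5 cuts → 6 fragments:
  1278 − 0 = 1278 bp
  3556 − 1278 = 2278 bp
  3813 − 3556 = 257 bp
  4035 − 3813 = 222 bp
  4660 − 4035 = 625 bp
  5664 − 4660 = 1004 bp
Sorted largest to smallest: 2278, 1278, 1004, 625, 257, 222 bp.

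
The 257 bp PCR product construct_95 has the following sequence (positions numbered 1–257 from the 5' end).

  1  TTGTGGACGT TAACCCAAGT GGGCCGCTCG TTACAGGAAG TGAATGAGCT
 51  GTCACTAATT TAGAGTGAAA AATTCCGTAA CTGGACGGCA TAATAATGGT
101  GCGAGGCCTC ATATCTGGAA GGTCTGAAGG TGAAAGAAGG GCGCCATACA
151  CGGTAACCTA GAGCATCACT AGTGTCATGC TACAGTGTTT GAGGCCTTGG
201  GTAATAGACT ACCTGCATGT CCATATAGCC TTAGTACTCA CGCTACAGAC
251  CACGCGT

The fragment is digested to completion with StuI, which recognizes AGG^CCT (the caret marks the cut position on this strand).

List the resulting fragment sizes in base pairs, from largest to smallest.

106, 88, 63 bp

StuI sites (AGGCCT) start at positions 104, 192.
StuI cuts after base 3 of each site, so after positions 106, 194.
Linear molecule, 2 cuts → 3 fragments:
  1–106 → 106 bp
  107–194 → 88 bp
  195–257 → 63 bp
Sorted largest to smallest: 106, 88, 63 bp.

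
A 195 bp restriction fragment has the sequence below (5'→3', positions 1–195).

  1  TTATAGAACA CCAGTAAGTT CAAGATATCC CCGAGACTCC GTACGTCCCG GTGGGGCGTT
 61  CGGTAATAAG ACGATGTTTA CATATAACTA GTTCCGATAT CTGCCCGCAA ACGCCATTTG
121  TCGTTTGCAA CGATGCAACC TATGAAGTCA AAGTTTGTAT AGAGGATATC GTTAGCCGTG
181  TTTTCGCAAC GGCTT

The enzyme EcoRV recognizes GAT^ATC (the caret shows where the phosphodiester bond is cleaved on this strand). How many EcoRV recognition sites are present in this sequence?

3

GATATC occurs starting at positions 24, 96, 165.
EcoRV cuts at 3 sites.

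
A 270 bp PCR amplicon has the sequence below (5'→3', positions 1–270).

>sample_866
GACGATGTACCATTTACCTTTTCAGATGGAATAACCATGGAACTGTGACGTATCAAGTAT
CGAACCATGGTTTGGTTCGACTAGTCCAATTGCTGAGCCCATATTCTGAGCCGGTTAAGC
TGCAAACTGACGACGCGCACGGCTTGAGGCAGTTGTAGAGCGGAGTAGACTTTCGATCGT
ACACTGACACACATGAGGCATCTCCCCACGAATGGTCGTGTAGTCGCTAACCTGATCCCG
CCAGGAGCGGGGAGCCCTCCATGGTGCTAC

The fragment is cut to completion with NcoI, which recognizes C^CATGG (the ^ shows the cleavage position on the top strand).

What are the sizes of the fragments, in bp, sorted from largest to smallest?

194, 35, 30, 11 bp

NcoI sites (CCATGG) start at positions 35, 65, 259.
NcoI cuts after the first base of each site, so after positions 35, 65, 259.
Linear molecule, 3 cuts → 4 fragments:
  1–35 → 35 bp
  36–65 → 30 bp
  66–259 → 194 bp
  260–270 → 11 bp
Sorted largest to smallest: 194, 35, 30, 11 bp.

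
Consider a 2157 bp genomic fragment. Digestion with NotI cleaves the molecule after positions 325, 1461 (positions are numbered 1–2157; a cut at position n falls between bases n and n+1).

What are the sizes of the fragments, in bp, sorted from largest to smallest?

1136, 696, 325 bp

Linear molecule, 2 cuts → 3 fragments:
  325 − 0 = 325 bp
  1461 − 325 = 1136 bp
  2157 − 1461 = 696 bp
Sorted largest to smallest: 1136, 696, 325 bp.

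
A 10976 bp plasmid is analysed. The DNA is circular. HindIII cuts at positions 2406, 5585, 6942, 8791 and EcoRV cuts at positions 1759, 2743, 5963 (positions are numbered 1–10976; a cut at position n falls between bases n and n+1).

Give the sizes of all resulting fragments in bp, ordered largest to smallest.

3944, 2842, 1849, 979, 647, 378, 337 bp

Combined cut positions (sorted): 1759, 2406, 2743, 5585, 5963, 6942, 8791.
Circular molecule, 7 cuts → 7 fragments:
  2406 − 1759 = 647 bp
  2743 − 2406 = 337 bp
  5585 − 2743 = 2842 bp
  5963 − 5585 = 378 bp
  6942 − 5963 = 979 bp
  8791 − 6942 = 1849 bp
  wrap: 10976 − 8791 + 1759 = 3944 bp
Sorted largest to smallest: 3944, 2842, 1849, 979, 647, 378, 337 bp.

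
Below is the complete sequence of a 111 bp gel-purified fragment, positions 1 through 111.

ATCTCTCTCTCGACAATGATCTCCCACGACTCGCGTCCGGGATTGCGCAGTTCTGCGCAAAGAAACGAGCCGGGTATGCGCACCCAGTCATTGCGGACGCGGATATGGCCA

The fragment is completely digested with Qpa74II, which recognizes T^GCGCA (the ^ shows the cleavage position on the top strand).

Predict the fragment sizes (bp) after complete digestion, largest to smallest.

Qpa74II sites (TGCGCA) start at positions 44, 54, 77.
Qpa74II cuts after the first base of each site, so after positions 44, 54, 77.
Linear molecule, 3 cuts → 4 fragments:
  1–44 → 44 bp
  45–54 → 10 bp
  55–77 → 23 bp
  78–111 → 34 bp
Sorted largest to smallest: 44, 34, 23, 10 bp.

44, 34, 23, 10 bp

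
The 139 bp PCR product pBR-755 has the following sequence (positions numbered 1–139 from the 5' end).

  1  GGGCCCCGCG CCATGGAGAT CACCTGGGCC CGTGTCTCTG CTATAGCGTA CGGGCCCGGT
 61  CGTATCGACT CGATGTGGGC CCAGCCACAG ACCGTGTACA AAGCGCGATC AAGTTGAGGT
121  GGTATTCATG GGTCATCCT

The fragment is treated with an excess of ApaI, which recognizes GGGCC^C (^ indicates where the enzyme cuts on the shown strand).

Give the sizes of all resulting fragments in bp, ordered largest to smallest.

58, 26, 25, 25, 5 bp

ApaI sites (GGGCCC) start at positions 1, 26, 52, 77.
ApaI cuts after base 5 of each site (before the last base), so after positions 5, 30, 56, 81.
Linear molecule, 4 cuts → 5 fragments:
  1–5 → 5 bp
  6–30 → 25 bp
  31–56 → 26 bp
  57–81 → 25 bp
  82–139 → 58 bp
Sorted largest to smallest: 58, 26, 25, 25, 5 bp.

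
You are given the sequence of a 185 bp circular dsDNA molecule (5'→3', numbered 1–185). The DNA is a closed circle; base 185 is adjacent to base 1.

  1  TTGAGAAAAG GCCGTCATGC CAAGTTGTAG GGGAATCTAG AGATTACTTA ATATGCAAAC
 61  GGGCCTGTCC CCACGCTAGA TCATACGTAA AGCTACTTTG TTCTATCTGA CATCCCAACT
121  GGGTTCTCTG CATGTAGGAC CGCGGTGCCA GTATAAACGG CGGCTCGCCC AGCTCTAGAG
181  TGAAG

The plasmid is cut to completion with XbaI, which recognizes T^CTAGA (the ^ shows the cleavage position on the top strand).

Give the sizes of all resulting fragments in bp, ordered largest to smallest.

138, 47 bp

XbaI sites (TCTAGA) start at positions 36, 174.
XbaI cuts after the first base of each site, so after positions 36, 174.
Circular molecule, 2 cuts → 2 fragments:
  37–174 → 138 bp
  175–185 then 1–36 → 11 + 36 = 47 bp
Sorted largest to smallest: 138, 47 bp.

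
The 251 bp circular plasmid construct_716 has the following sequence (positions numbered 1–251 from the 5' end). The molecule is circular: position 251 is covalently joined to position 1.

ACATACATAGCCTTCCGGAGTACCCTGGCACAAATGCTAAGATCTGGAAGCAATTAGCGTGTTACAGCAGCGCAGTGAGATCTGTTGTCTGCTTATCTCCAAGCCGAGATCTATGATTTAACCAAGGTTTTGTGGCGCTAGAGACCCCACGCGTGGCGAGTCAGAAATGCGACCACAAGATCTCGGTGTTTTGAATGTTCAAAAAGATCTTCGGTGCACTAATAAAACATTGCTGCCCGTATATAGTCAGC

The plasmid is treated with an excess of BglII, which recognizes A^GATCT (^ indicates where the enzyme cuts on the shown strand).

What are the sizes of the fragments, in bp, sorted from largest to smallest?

86, 71, 38, 29, 27 bp

BglII sites (AGATCT) start at positions 40, 78, 107, 178, 205.
BglII cuts after the first base of each site, so after positions 40, 78, 107, 178, 205.
Circular molecule, 5 cuts → 5 fragments:
  41–78 → 38 bp
  79–107 → 29 bp
  108–178 → 71 bp
  179–205 → 27 bp
  206–251 then 1–40 → 46 + 40 = 86 bp
Sorted largest to smallest: 86, 71, 38, 29, 27 bp.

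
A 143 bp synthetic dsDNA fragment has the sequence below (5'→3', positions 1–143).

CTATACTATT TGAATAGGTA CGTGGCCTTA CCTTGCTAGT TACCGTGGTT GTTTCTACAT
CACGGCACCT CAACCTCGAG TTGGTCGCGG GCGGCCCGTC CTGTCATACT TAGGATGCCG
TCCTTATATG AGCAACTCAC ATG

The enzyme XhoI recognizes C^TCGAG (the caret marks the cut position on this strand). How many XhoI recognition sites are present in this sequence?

1

CTCGAG occurs starting at position 75.
XhoI cuts at 1 site.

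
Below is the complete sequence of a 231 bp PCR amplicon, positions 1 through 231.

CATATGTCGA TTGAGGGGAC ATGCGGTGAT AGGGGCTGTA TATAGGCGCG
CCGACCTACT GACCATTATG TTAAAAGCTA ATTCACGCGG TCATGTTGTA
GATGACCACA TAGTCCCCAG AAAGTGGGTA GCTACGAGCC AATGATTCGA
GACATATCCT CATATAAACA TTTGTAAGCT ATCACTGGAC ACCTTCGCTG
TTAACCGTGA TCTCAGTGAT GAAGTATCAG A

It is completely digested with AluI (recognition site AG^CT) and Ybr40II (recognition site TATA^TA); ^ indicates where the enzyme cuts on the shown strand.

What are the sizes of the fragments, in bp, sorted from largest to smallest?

54, 53, 47, 42, 35 bp

AluI sites (AGCT) start at positions 76, 130, 177.
AluI cuts after base 2 of each site, so after positions 77, 131, 178.
The Ybr40II site (TATATA) starts at position 39.
Ybr40II cuts after base 4 of each site, so after position 42.
Combined cut positions: 42, 77, 131, 178.
Linear molecule, 4 cuts → 5 fragments:
  1–42 → 42 bp
  43–77 → 35 bp
  78–131 → 54 bp
  132–178 → 47 bp
  179–231 → 53 bp
Sorted largest to smallest: 54, 53, 47, 42, 35 bp.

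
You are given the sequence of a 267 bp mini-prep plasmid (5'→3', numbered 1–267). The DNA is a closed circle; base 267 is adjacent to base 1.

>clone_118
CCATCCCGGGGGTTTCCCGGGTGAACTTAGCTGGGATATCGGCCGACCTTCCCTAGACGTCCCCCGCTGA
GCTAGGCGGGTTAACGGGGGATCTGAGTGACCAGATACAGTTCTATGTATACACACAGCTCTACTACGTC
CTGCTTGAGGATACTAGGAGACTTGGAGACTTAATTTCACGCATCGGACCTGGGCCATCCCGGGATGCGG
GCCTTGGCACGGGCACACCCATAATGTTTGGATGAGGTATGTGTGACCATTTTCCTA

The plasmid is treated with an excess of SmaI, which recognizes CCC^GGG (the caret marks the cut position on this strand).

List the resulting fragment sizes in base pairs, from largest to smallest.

SmaI sites (CCCGGG) start at positions 5, 16, 199.
SmaI cuts after base 3 of each site, so after positions 7, 18, 201.
Circular molecule, 3 cuts → 3 fragments:
  8–18 → 11 bp
  19–201 → 183 bp
  202–267 then 1–7 → 66 + 7 = 73 bp
Sorted largest to smallest: 183, 73, 11 bp.

183, 73, 11 bp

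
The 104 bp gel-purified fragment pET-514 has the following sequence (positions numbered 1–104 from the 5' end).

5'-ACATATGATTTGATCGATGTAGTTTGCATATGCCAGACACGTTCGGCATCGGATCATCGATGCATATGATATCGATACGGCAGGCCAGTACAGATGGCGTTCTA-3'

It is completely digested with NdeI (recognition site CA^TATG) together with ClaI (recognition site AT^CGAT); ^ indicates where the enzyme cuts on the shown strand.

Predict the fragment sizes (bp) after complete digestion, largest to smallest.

32, 29, 14, 11, 8, 7, 3 bp

NdeI sites (CATATG) start at positions 2, 27, 63.
NdeI cuts after base 2 of each site, so after positions 3, 28, 64.
ClaI sites (ATCGAT) start at positions 13, 56, 71.
ClaI cuts after base 2 of each site, so after positions 14, 57, 72.
Combined cut positions: 3, 14, 28, 57, 64, 72.
Linear molecule, 6 cuts → 7 fragments:
  1–3 → 3 bp
  4–14 → 11 bp
  15–28 → 14 bp
  29–57 → 29 bp
  58–64 → 7 bp
  65–72 → 8 bp
  73–104 → 32 bp
Sorted largest to smallest: 32, 29, 14, 11, 8, 7, 3 bp.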